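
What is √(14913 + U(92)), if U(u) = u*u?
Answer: √23377 ≈ 152.90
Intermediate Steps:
U(u) = u²
√(14913 + U(92)) = √(14913 + 92²) = √(14913 + 8464) = √23377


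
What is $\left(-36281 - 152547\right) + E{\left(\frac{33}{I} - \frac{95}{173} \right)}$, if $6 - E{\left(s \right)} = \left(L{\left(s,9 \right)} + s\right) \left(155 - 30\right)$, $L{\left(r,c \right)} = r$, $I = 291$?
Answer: $- \frac{3166793982}{16781} \approx -1.8871 \cdot 10^{5}$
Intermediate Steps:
$E{\left(s \right)} = 6 - 250 s$ ($E{\left(s \right)} = 6 - \left(s + s\right) \left(155 - 30\right) = 6 - 2 s 125 = 6 - 250 s$)
$\left(-36281 - 152547\right) + E{\left(\frac{33}{I} - \frac{95}{173} \right)} = \left(-36281 - 152547\right) - \left(-6 + 250 \left(\frac{33}{291} - \frac{95}{173}\right)\right) = -188828 - \left(-6 + 250 \left(33 \cdot \frac{1}{291} - \frac{95}{173}\right)\right) = -188828 - \left(-6 + 250 \left(\frac{11}{97} - \frac{95}{173}\right)\right) = -188828 + \left(6 - - \frac{1828000}{16781}\right) = -188828 + \left(6 + \frac{1828000}{16781}\right) = -188828 + \frac{1928686}{16781} = - \frac{3166793982}{16781}$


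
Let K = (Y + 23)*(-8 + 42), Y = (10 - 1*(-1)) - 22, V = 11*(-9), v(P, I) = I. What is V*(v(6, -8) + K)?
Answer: -39600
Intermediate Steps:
V = -99
Y = -11 (Y = (10 + 1) - 22 = 11 - 22 = -11)
K = 408 (K = (-11 + 23)*(-8 + 42) = 12*34 = 408)
V*(v(6, -8) + K) = -99*(-8 + 408) = -99*400 = -39600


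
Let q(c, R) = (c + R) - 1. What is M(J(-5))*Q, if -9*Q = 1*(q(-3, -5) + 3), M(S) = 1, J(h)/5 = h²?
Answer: ⅔ ≈ 0.66667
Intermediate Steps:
q(c, R) = -1 + R + c (q(c, R) = (R + c) - 1 = -1 + R + c)
J(h) = 5*h²
Q = ⅔ (Q = -((-1 - 5 - 3) + 3)/9 = -(-9 + 3)/9 = -(-6)/9 = -⅑*(-6) = ⅔ ≈ 0.66667)
M(J(-5))*Q = 1*(⅔) = ⅔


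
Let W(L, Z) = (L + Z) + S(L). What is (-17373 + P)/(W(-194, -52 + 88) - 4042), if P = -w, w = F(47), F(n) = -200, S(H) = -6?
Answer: 17173/4206 ≈ 4.0830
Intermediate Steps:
w = -200
W(L, Z) = -6 + L + Z (W(L, Z) = (L + Z) - 6 = -6 + L + Z)
P = 200 (P = -1*(-200) = 200)
(-17373 + P)/(W(-194, -52 + 88) - 4042) = (-17373 + 200)/((-6 - 194 + (-52 + 88)) - 4042) = -17173/((-6 - 194 + 36) - 4042) = -17173/(-164 - 4042) = -17173/(-4206) = -17173*(-1/4206) = 17173/4206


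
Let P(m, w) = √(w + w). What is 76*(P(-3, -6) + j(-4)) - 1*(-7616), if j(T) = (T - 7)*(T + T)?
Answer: 14304 + 152*I*√3 ≈ 14304.0 + 263.27*I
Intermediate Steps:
P(m, w) = √2*√w (P(m, w) = √(2*w) = √2*√w)
j(T) = 2*T*(-7 + T) (j(T) = (-7 + T)*(2*T) = 2*T*(-7 + T))
76*(P(-3, -6) + j(-4)) - 1*(-7616) = 76*(√2*√(-6) + 2*(-4)*(-7 - 4)) - 1*(-7616) = 76*(√2*(I*√6) + 2*(-4)*(-11)) + 7616 = 76*(2*I*√3 + 88) + 7616 = 76*(88 + 2*I*√3) + 7616 = (6688 + 152*I*√3) + 7616 = 14304 + 152*I*√3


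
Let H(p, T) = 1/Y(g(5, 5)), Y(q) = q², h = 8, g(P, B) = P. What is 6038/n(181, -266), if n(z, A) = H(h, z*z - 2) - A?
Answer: 150950/6651 ≈ 22.696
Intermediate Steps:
H(p, T) = 1/25 (H(p, T) = 1/(5²) = 1/25)
n(z, A) = 1/25 - A
6038/n(181, -266) = 6038/(1/25 - 1*(-266)) = 6038/(1/25 + 266) = 6038/(6651/25) = 6038*(25/6651) = 150950/6651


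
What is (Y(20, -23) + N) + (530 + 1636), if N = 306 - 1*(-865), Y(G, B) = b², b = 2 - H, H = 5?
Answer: 3346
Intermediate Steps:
b = -3 (b = 2 - 1*5 = 2 - 5 = -3)
Y(G, B) = 9 (Y(G, B) = (-3)² = 9)
N = 1171 (N = 306 + 865 = 1171)
(Y(20, -23) + N) + (530 + 1636) = (9 + 1171) + (530 + 1636) = 1180 + 2166 = 3346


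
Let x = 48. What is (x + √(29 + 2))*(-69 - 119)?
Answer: -9024 - 188*√31 ≈ -10071.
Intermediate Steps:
(x + √(29 + 2))*(-69 - 119) = (48 + √(29 + 2))*(-69 - 119) = (48 + √31)*(-188) = -9024 - 188*√31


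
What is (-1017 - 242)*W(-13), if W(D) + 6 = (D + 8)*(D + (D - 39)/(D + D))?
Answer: -61691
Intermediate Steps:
W(D) = -6 + (8 + D)*(D + (-39 + D)/(2*D)) (W(D) = -6 + (D + 8)*(D + (D - 39)/(D + D)) = -6 + (8 + D)*(D + (-39 + D)/((2*D))) = -6 + (8 + D)*(D + (-39 + D)*(1/(2*D))) = -6 + (8 + D)*(D + (-39 + D)/(2*D)))
(-1017 - 242)*W(-13) = (-1017 - 242)*(-43/2 + (-13)² - 156/(-13) + (17/2)*(-13)) = -1259*(-43/2 + 169 - 156*(-1/13) - 221/2) = -1259*(-43/2 + 169 + 12 - 221/2) = -1259*49 = -61691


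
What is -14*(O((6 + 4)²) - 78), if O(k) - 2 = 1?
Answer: 1050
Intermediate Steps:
O(k) = 3 (O(k) = 2 + 1 = 3)
-14*(O((6 + 4)²) - 78) = -14*(3 - 78) = -14*(-75) = 1050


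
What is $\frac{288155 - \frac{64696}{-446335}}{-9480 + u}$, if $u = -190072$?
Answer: $- \frac{128613726621}{89067041920} \approx -1.444$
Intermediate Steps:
$\frac{288155 - \frac{64696}{-446335}}{-9480 + u} = \frac{288155 - \frac{64696}{-446335}}{-9480 - 190072} = \frac{288155 - - \frac{64696}{446335}}{-199552} = \left(288155 + \frac{64696}{446335}\right) \left(- \frac{1}{199552}\right) = \frac{128613726621}{446335} \left(- \frac{1}{199552}\right) = - \frac{128613726621}{89067041920}$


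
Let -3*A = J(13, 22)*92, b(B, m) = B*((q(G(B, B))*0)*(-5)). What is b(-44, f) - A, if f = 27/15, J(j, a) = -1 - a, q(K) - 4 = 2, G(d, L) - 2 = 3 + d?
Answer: -2116/3 ≈ -705.33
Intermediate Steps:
G(d, L) = 5 + d (G(d, L) = 2 + (3 + d) = 5 + d)
q(K) = 6 (q(K) = 4 + 2 = 6)
f = 9/5 (f = 27*(1/15) = 9/5 ≈ 1.8000)
b(B, m) = 0 (b(B, m) = B*((6*0)*(-5)) = B*(0*(-5)) = B*0 = 0)
A = 2116/3 (A = -(-1 - 1*22)*92/3 = -(-1 - 22)*92/3 = -(-23)*92/3 = -⅓*(-2116) = 2116/3 ≈ 705.33)
b(-44, f) - A = 0 - 1*2116/3 = 0 - 2116/3 = -2116/3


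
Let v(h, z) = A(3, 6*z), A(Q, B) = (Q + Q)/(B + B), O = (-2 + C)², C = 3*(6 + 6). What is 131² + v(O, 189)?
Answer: 6486859/378 ≈ 17161.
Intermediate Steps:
C = 36 (C = 3*12 = 36)
O = 1156 (O = (-2 + 36)² = 34² = 1156)
A(Q, B) = Q/B (A(Q, B) = (2*Q)/((2*B)) = (2*Q)*(1/(2*B)) = Q/B)
v(h, z) = 1/(2*z) (v(h, z) = 3/((6*z)) = 3*(1/(6*z)) = 1/(2*z))
131² + v(O, 189) = 131² + (½)/189 = 17161 + (½)*(1/189) = 17161 + 1/378 = 6486859/378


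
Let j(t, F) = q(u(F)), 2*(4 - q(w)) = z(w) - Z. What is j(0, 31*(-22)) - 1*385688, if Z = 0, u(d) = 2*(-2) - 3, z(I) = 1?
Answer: -771369/2 ≈ -3.8568e+5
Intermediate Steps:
u(d) = -7 (u(d) = -4 - 3 = -7)
q(w) = 7/2 (q(w) = 4 - (1 - 1*0)/2 = 4 - (1 + 0)/2 = 4 - 1/2*1 = 4 - 1/2 = 7/2)
j(t, F) = 7/2
j(0, 31*(-22)) - 1*385688 = 7/2 - 1*385688 = 7/2 - 385688 = -771369/2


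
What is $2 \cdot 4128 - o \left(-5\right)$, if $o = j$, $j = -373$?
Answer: $6391$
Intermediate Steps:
$o = -373$
$2 \cdot 4128 - o \left(-5\right) = 2 \cdot 4128 - \left(-373\right) \left(-5\right) = 8256 - 1865 = 6391$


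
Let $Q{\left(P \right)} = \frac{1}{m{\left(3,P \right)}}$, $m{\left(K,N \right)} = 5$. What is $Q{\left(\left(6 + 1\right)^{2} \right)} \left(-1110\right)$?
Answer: $-222$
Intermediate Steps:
$Q{\left(P \right)} = \frac{1}{5}$
$Q{\left(\left(6 + 1\right)^{2} \right)} \left(-1110\right) = \frac{1}{5} \left(-1110\right) = -222$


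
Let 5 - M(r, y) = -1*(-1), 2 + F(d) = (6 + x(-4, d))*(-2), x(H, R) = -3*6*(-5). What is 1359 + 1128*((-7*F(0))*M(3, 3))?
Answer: 6128655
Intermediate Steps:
x(H, R) = 90 (x(H, R) = -18*(-5) = 90)
F(d) = -194 (F(d) = -2 + (6 + 90)*(-2) = -2 + 96*(-2) = -2 - 192 = -194)
M(r, y) = 4 (M(r, y) = 5 - (-1)*(-1) = 5 - 1*1 = 5 - 1 = 4)
1359 + 1128*((-7*F(0))*M(3, 3)) = 1359 + 1128*(-7*(-194)*4) = 1359 + 1128*(1358*4) = 1359 + 1128*5432 = 1359 + 6127296 = 6128655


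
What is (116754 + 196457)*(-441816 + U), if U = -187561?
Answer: -197127799547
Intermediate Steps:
(116754 + 196457)*(-441816 + U) = (116754 + 196457)*(-441816 - 187561) = 313211*(-629377) = -197127799547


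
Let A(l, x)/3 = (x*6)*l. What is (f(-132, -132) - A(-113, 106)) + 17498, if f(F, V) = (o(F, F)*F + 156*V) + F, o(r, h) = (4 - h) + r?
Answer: 211850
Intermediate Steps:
o(r, h) = 4 + r - h
A(l, x) = 18*l*x (A(l, x) = 3*((x*6)*l) = 3*((6*x)*l) = 3*(6*l*x) = 18*l*x)
f(F, V) = 5*F + 156*V (f(F, V) = ((4 + F - F)*F + 156*V) + F = (4*F + 156*V) + F = 5*F + 156*V)
(f(-132, -132) - A(-113, 106)) + 17498 = ((5*(-132) + 156*(-132)) - 18*(-113)*106) + 17498 = ((-660 - 20592) - 1*(-215604)) + 17498 = (-21252 + 215604) + 17498 = 194352 + 17498 = 211850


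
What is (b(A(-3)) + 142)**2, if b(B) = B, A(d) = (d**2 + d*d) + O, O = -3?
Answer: 24649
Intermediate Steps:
A(d) = -3 + 2*d**2 (A(d) = (d**2 + d*d) - 3 = (d**2 + d**2) - 3 = 2*d**2 - 3 = -3 + 2*d**2)
(b(A(-3)) + 142)**2 = ((-3 + 2*(-3)**2) + 142)**2 = ((-3 + 2*9) + 142)**2 = ((-3 + 18) + 142)**2 = (15 + 142)**2 = 157**2 = 24649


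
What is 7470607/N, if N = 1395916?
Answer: 324809/60692 ≈ 5.3518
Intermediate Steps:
7470607/N = 7470607/1395916 = 7470607*(1/1395916) = 324809/60692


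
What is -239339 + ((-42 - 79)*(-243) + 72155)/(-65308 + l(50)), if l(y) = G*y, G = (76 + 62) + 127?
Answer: -6229805610/26029 ≈ -2.3934e+5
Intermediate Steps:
G = 265 (G = 138 + 127 = 265)
l(y) = 265*y
-239339 + ((-42 - 79)*(-243) + 72155)/(-65308 + l(50)) = -239339 + ((-42 - 79)*(-243) + 72155)/(-65308 + 265*50) = -239339 + (-121*(-243) + 72155)/(-65308 + 13250) = -239339 + (29403 + 72155)/(-52058) = -239339 + 101558*(-1/52058) = -239339 - 50779/26029 = -6229805610/26029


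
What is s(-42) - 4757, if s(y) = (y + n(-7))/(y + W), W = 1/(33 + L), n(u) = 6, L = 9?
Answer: -8385079/1763 ≈ -4756.1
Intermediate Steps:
W = 1/42 (W = 1/(33 + 9) = 1/42 ≈ 0.023810)
s(y) = (6 + y)/(1/42 + y) (s(y) = (y + 6)/(y + 1/42) = (6 + y)/(1/42 + y))
s(-42) - 4757 = 42*(6 - 42)/(1 + 42*(-42)) - 4757 = 42*(-36)/(1 - 1764) - 4757 = 42*(-36)/(-1763) - 4757 = 42*(-1/1763)*(-36) - 4757 = 1512/1763 - 4757 = -8385079/1763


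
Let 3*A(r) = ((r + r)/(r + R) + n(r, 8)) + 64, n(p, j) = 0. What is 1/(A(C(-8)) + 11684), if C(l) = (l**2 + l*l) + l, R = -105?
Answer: 3/35132 ≈ 8.5392e-5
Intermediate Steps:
C(l) = l + 2*l**2 (C(l) = (l**2 + l**2) + l = 2*l**2 + l = l + 2*l**2)
A(r) = 64/3 + 2*r/(3*(-105 + r)) (A(r) = (((r + r)/(r - 105) + 0) + 64)/3 = (((2*r)/(-105 + r) + 0) + 64)/3 = ((2*r/(-105 + r) + 0) + 64)/3 = (2*r/(-105 + r) + 64)/3 = (64 + 2*r/(-105 + r))/3 = 64/3 + 2*r/(3*(-105 + r)))
1/(A(C(-8)) + 11684) = 1/(2*(-1120 + 11*(-8*(1 + 2*(-8))))/(-105 - 8*(1 + 2*(-8))) + 11684) = 1/(2*(-1120 + 11*(-8*(1 - 16)))/(-105 - 8*(1 - 16)) + 11684) = 1/(2*(-1120 + 11*(-8*(-15)))/(-105 - 8*(-15)) + 11684) = 1/(2*(-1120 + 11*120)/(-105 + 120) + 11684) = 1/(2*(-1120 + 1320)/15 + 11684) = 1/(2*(1/15)*200 + 11684) = 1/(80/3 + 11684) = 1/(35132/3) = 3/35132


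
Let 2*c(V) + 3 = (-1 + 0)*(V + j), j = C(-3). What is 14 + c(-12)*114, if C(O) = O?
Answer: 698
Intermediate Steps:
j = -3
c(V) = -V/2 (c(V) = -3/2 + ((-1 + 0)*(V - 3))/2 = -3/2 + (-(-3 + V))/2 = -3/2 + (3 - V)/2 = -3/2 + (3/2 - V/2) = -V/2)
14 + c(-12)*114 = 14 - 1/2*(-12)*114 = 14 + 6*114 = 14 + 684 = 698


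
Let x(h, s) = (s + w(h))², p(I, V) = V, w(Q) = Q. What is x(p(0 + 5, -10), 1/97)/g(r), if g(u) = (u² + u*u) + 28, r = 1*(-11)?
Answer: 104329/282270 ≈ 0.36961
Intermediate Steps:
r = -11
g(u) = 28 + 2*u² (g(u) = (u² + u²) + 28 = 2*u² + 28 = 28 + 2*u²)
x(h, s) = (h + s)² (x(h, s) = (s + h)² = (h + s)²)
x(p(0 + 5, -10), 1/97)/g(r) = (-10 + 1/97)²/(28 + 2*(-11)²) = (-10 + 1/97)²/(28 + 2*121) = (-969/97)²/(28 + 242) = (938961/9409)/270 = (938961/9409)*(1/270) = 104329/282270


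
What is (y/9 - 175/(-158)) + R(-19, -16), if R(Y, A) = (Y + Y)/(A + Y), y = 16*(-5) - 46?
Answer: -65291/5530 ≈ -11.807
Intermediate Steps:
y = -126 (y = -80 - 46 = -126)
R(Y, A) = 2*Y/(A + Y) (R(Y, A) = (2*Y)/(A + Y) = 2*Y/(A + Y))
(y/9 - 175/(-158)) + R(-19, -16) = (-126/9 - 175/(-158)) + 2*(-19)/(-16 - 19) = (-126*⅑ - 175*(-1/158)) + 2*(-19)/(-35) = (-14 + 175/158) + 2*(-19)*(-1/35) = -2037/158 + 38/35 = -65291/5530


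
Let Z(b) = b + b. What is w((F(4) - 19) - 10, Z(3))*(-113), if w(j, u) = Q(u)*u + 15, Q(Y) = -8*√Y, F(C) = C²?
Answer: -1695 + 5424*√6 ≈ 11591.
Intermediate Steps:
Z(b) = 2*b
w(j, u) = 15 - 8*u^(3/2) (w(j, u) = (-8*√u)*u + 15 = -8*u^(3/2) + 15 = 15 - 8*u^(3/2))
w((F(4) - 19) - 10, Z(3))*(-113) = (15 - 8*6*√6)*(-113) = (15 - 48*√6)*(-113) = -1695 + 5424*√6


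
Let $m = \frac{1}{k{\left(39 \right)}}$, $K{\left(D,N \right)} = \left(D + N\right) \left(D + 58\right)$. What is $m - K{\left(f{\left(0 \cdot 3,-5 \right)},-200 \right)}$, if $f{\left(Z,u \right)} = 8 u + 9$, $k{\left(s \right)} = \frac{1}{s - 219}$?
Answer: $6057$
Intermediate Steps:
$k{\left(s \right)} = \frac{1}{-219 + s}$
$f{\left(Z,u \right)} = 9 + 8 u$
$K{\left(D,N \right)} = \left(58 + D\right) \left(D + N\right)$ ($K{\left(D,N \right)} = \left(D + N\right) \left(58 + D\right) = \left(58 + D\right) \left(D + N\right)$)
$m = -180$ ($m = \frac{1}{\frac{1}{-219 + 39}} = \frac{1}{\frac{1}{-180}} = \frac{1}{- \frac{1}{180}} = -180$)
$m - K{\left(f{\left(0 \cdot 3,-5 \right)},-200 \right)} = -180 - \left(\left(9 + 8 \left(-5\right)\right)^{2} + 58 \left(9 + 8 \left(-5\right)\right) + 58 \left(-200\right) + \left(9 + 8 \left(-5\right)\right) \left(-200\right)\right) = -180 - \left(\left(9 - 40\right)^{2} + 58 \left(9 - 40\right) - 11600 + \left(9 - 40\right) \left(-200\right)\right) = -180 - \left(\left(-31\right)^{2} + 58 \left(-31\right) - 11600 - -6200\right) = -180 - \left(961 - 1798 - 11600 + 6200\right) = -180 - -6237 = -180 + 6237 = 6057$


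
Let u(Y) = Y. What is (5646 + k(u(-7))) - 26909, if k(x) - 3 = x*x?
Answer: -21211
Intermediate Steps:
k(x) = 3 + x**2 (k(x) = 3 + x*x = 3 + x**2)
(5646 + k(u(-7))) - 26909 = (5646 + (3 + (-7)**2)) - 26909 = (5646 + (3 + 49)) - 26909 = (5646 + 52) - 26909 = 5698 - 26909 = -21211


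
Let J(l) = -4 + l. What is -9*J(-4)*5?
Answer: 360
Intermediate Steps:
-9*J(-4)*5 = -9*(-4 - 4)*5 = -9*(-8)*5 = 72*5 = 360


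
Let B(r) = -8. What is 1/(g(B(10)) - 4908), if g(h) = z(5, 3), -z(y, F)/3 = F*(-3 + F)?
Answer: -1/4908 ≈ -0.00020375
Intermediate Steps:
z(y, F) = -3*F*(-3 + F)
g(h) = 0 (g(h) = 3*3*(3 - 1*3) = 3*3*(3 - 3) = 3*3*0 = 0)
1/(g(B(10)) - 4908) = 1/(0 - 4908) = 1/(-4908) = -1/4908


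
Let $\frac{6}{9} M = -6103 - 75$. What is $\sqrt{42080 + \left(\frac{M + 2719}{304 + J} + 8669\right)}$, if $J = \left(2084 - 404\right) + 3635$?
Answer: $\frac{\sqrt{1602269554377}}{5619} \approx 225.27$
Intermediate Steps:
$M = -9267$ ($M = \frac{3 \left(-6103 - 75\right)}{2} = \frac{3}{2} \left(-6178\right) = -9267$)
$J = 5315$ ($J = 1680 + 3635 = 5315$)
$\sqrt{42080 + \left(\frac{M + 2719}{304 + J} + 8669\right)} = \sqrt{42080 + \left(\frac{-9267 + 2719}{304 + 5315} + 8669\right)} = \sqrt{42080 + \left(- \frac{6548}{5619} + 8669\right)} = \sqrt{42080 + \frac{48704563}{5619}} = \sqrt{\frac{285152083}{5619}} = \frac{\sqrt{1602269554377}}{5619}$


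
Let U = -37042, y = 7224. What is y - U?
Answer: 44266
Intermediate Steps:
y - U = 7224 - 1*(-37042) = 7224 + 37042 = 44266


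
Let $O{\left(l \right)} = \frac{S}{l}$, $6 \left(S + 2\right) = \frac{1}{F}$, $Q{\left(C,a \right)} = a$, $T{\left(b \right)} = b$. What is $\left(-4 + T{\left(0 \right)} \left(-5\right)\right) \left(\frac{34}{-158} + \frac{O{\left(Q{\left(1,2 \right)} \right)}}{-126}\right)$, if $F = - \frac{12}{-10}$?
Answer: $\frac{148931}{179172} \approx 0.83122$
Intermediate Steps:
$F = \frac{6}{5}$ ($F = \left(-12\right) \left(- \frac{1}{10}\right) = \frac{6}{5} \approx 1.2$)
$S = - \frac{67}{36}$ ($S = -2 + \frac{1}{6 \cdot \frac{6}{5}} = -2 + \frac{1}{6} \cdot \frac{5}{6} = -2 + \frac{5}{36} = - \frac{67}{36} \approx -1.8611$)
$O{\left(l \right)} = - \frac{67}{36 l}$
$\left(-4 + T{\left(0 \right)} \left(-5\right)\right) \left(\frac{34}{-158} + \frac{O{\left(Q{\left(1,2 \right)} \right)}}{-126}\right) = \left(-4 + 0 \left(-5\right)\right) \left(\frac{34}{-158} + \frac{\left(- \frac{67}{36}\right) \frac{1}{2}}{-126}\right) = \left(-4 + 0\right) \left(34 \left(- \frac{1}{158}\right) + \left(- \frac{67}{36}\right) \frac{1}{2} \left(- \frac{1}{126}\right)\right) = - 4 \left(- \frac{17}{79} - - \frac{67}{9072}\right) = - 4 \left(- \frac{17}{79} + \frac{67}{9072}\right) = \left(-4\right) \left(- \frac{148931}{716688}\right) = \frac{148931}{179172}$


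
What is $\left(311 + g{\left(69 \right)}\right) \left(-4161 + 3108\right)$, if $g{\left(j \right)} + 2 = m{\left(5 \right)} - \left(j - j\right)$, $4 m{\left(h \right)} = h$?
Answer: $- \frac{1306773}{4} \approx -3.2669 \cdot 10^{5}$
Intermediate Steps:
$m{\left(h \right)} = \frac{h}{4}$
$g{\left(j \right)} = - \frac{3}{4}$ ($g{\left(j \right)} = -2 + \left(\frac{1}{4} \cdot 5 - \left(j - j\right)\right) = -2 + \left(\frac{5}{4} - 0\right) = -2 + \left(\frac{5}{4} + 0\right) = -2 + \frac{5}{4} = - \frac{3}{4}$)
$\left(311 + g{\left(69 \right)}\right) \left(-4161 + 3108\right) = \left(311 - \frac{3}{4}\right) \left(-4161 + 3108\right) = \frac{1241}{4} \left(-1053\right) = - \frac{1306773}{4}$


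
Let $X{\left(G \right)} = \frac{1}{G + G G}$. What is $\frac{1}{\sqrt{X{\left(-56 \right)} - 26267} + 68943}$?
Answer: $\frac{70781480}{4879914543093} - \frac{2 i \sqrt{6921646270}}{4879914543093} \approx 1.4505 \cdot 10^{-5} - 3.4097 \cdot 10^{-8} i$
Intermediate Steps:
$X{\left(G \right)} = \frac{1}{G + G^{2}}$
$\frac{1}{\sqrt{X{\left(-56 \right)} - 26267} + 68943} = \frac{1}{\sqrt{\frac{1}{\left(-56\right) \left(1 - 56\right)} - 26267} + 68943} = \frac{1}{\sqrt{- \frac{1}{56 \left(-55\right)} - 26267} + 68943} = \frac{1}{\sqrt{\left(- \frac{1}{56}\right) \left(- \frac{1}{55}\right) - 26267} + 68943} = \frac{1}{\sqrt{\frac{1}{3080} - 26267} + 68943} = \frac{1}{\sqrt{- \frac{80902359}{3080}} + 68943} = \frac{1}{\frac{3 i \sqrt{6921646270}}{1540} + 68943} = \frac{1}{68943 + \frac{3 i \sqrt{6921646270}}{1540}}$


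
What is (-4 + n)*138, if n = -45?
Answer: -6762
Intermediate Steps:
(-4 + n)*138 = (-4 - 45)*138 = -49*138 = -6762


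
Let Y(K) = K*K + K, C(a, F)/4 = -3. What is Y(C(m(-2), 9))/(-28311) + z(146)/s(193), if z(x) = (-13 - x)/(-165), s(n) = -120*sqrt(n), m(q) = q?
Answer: -44/9437 - 53*sqrt(193)/1273800 ≈ -0.0052405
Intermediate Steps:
C(a, F) = -12 (C(a, F) = 4*(-3) = -12)
Y(K) = K + K**2 (Y(K) = K**2 + K = K + K**2)
z(x) = 13/165 + x/165 (z(x) = (-13 - x)*(-1/165) = 13/165 + x/165)
Y(C(m(-2), 9))/(-28311) + z(146)/s(193) = -12*(1 - 12)/(-28311) + (13/165 + (1/165)*146)/((-120*sqrt(193))) = -12*(-11)*(-1/28311) + (13/165 + 146/165)*(-sqrt(193)/23160) = 132*(-1/28311) + 53*(-sqrt(193)/23160)/55 = -44/9437 - 53*sqrt(193)/1273800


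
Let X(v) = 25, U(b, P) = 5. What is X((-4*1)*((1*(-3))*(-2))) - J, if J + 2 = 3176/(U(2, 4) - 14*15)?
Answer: 8711/205 ≈ 42.493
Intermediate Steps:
J = -3586/205 (J = -2 + 3176/(5 - 14*15) = -2 + 3176/(5 - 210) = -2 + 3176/(-205) = -2 + 3176*(-1/205) = -2 - 3176/205 = -3586/205 ≈ -17.493)
X((-4*1)*((1*(-3))*(-2))) - J = 25 - 1*(-3586/205) = 25 + 3586/205 = 8711/205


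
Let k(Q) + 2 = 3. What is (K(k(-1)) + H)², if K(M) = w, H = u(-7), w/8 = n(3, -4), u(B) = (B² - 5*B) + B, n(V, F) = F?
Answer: 2025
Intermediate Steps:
k(Q) = 1 (k(Q) = -2 + 3 = 1)
u(B) = B² - 4*B
w = -32 (w = 8*(-4) = -32)
H = 77 (H = -7*(-4 - 7) = -7*(-11) = 77)
K(M) = -32
(K(k(-1)) + H)² = (-32 + 77)² = 45² = 2025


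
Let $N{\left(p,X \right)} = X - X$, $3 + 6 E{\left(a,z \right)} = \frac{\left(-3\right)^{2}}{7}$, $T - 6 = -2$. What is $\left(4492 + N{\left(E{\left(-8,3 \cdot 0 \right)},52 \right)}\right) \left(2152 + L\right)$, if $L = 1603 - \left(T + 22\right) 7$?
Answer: $16049916$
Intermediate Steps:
$T = 4$ ($T = 6 - 2 = 4$)
$L = 1421$ ($L = 1603 - \left(4 + 22\right) 7 = 1603 - 26 \cdot 7 = 1603 - 182 = 1421$)
$E{\left(a,z \right)} = - \frac{2}{7}$ ($E{\left(a,z \right)} = - \frac{1}{2} + \frac{\left(-3\right)^{2} \cdot \frac{1}{7}}{6} = - \frac{1}{2} + \frac{9 \cdot \frac{1}{7}}{6} = - \frac{1}{2} + \frac{1}{6} \cdot \frac{9}{7} = - \frac{1}{2} + \frac{3}{14} = - \frac{2}{7}$)
$N{\left(p,X \right)} = 0$
$\left(4492 + N{\left(E{\left(-8,3 \cdot 0 \right)},52 \right)}\right) \left(2152 + L\right) = \left(4492 + 0\right) \left(2152 + 1421\right) = 4492 \cdot 3573 = 16049916$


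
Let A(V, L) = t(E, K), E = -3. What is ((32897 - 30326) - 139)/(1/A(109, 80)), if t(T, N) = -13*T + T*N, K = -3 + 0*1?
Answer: 116736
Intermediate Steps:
K = -3 (K = -3 + 0 = -3)
t(T, N) = -13*T + N*T
A(V, L) = 48 (A(V, L) = -3*(-13 - 3) = -3*(-16) = 48)
((32897 - 30326) - 139)/(1/A(109, 80)) = ((32897 - 30326) - 139)/(1/48) = (2571 - 139)/(1/48) = 2432*48 = 116736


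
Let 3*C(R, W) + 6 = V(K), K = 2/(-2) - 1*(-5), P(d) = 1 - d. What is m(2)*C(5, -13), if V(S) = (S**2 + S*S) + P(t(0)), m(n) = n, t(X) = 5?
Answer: 44/3 ≈ 14.667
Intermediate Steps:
K = 4 (K = 2*(-1/2) + 5 = -1 + 5 = 4)
V(S) = -4 + 2*S**2 (V(S) = (S**2 + S*S) + (1 - 1*5) = (S**2 + S**2) + (1 - 5) = 2*S**2 - 4 = -4 + 2*S**2)
C(R, W) = 22/3 (C(R, W) = -2 + (-4 + 2*4**2)/3 = -2 + (-4 + 2*16)/3 = -2 + (-4 + 32)/3 = -2 + (1/3)*28 = -2 + 28/3 = 22/3)
m(2)*C(5, -13) = 2*(22/3) = 44/3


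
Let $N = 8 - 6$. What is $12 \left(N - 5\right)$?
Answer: $-36$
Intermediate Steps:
$N = 2$ ($N = 8 - 6 = 2$)
$12 \left(N - 5\right) = 12 \left(2 - 5\right) = 12 \left(-3\right) = -36$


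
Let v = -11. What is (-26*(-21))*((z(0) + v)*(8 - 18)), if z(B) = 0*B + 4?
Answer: 38220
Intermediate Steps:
z(B) = 4 (z(B) = 0 + 4 = 4)
(-26*(-21))*((z(0) + v)*(8 - 18)) = (-26*(-21))*((4 - 11)*(8 - 18)) = 546*(-7*(-10)) = 546*70 = 38220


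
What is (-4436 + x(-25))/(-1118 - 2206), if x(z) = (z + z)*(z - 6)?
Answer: 481/554 ≈ 0.86823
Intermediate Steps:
x(z) = 2*z*(-6 + z) (x(z) = (2*z)*(-6 + z) = 2*z*(-6 + z))
(-4436 + x(-25))/(-1118 - 2206) = (-4436 + 2*(-25)*(-6 - 25))/(-1118 - 2206) = (-4436 + 2*(-25)*(-31))/(-3324) = (-4436 + 1550)*(-1/3324) = -2886*(-1/3324) = 481/554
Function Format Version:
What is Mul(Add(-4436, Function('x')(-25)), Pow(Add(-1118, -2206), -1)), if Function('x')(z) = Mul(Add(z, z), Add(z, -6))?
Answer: Rational(481, 554) ≈ 0.86823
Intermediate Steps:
Function('x')(z) = Mul(2, z, Add(-6, z)) (Function('x')(z) = Mul(Mul(2, z), Add(-6, z)) = Mul(2, z, Add(-6, z)))
Mul(Add(-4436, Function('x')(-25)), Pow(Add(-1118, -2206), -1)) = Mul(Add(-4436, Mul(2, -25, Add(-6, -25))), Pow(Add(-1118, -2206), -1)) = Mul(Add(-4436, Mul(2, -25, -31)), Pow(-3324, -1)) = Mul(Add(-4436, 1550), Rational(-1, 3324)) = Mul(-2886, Rational(-1, 3324)) = Rational(481, 554)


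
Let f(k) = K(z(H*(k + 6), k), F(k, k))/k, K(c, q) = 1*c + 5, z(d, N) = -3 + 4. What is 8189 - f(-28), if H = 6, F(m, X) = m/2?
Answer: 114649/14 ≈ 8189.2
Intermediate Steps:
F(m, X) = m/2 (F(m, X) = m*(½) = m/2)
z(d, N) = 1
K(c, q) = 5 + c (K(c, q) = c + 5 = 5 + c)
f(k) = 6/k (f(k) = (5 + 1)/k = 6/k)
8189 - f(-28) = 8189 - 6/(-28) = 8189 - 6*(-1)/28 = 8189 - 1*(-3/14) = 8189 + 3/14 = 114649/14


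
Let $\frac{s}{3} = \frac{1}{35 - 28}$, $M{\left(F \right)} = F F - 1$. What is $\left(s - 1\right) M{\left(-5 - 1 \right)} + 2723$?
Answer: $2703$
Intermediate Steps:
$M{\left(F \right)} = -1 + F^{2}$ ($M{\left(F \right)} = F^{2} - 1 = -1 + F^{2}$)
$s = \frac{3}{7}$ ($s = \frac{3}{35 - 28} = \frac{3}{7} \approx 0.42857$)
$\left(s - 1\right) M{\left(-5 - 1 \right)} + 2723 = \left(\frac{3}{7} - 1\right) \left(-1 + \left(-5 - 1\right)^{2}\right) + 2723 = \left(\frac{3}{7} - 1\right) \left(-1 + \left(-6\right)^{2}\right) + 2723 = - \frac{4 \left(-1 + 36\right)}{7} + 2723 = \left(- \frac{4}{7}\right) 35 + 2723 = -20 + 2723 = 2703$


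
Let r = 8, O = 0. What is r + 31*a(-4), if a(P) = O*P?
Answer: 8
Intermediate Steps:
a(P) = 0 (a(P) = 0*P = 0)
r + 31*a(-4) = 8 + 31*0 = 8 + 0 = 8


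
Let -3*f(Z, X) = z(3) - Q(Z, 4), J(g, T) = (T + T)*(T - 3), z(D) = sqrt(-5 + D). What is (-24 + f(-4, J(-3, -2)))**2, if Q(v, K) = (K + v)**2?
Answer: (72 + I*sqrt(2))**2/9 ≈ 575.78 + 22.627*I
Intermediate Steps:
J(g, T) = 2*T*(-3 + T) (J(g, T) = (2*T)*(-3 + T) = 2*T*(-3 + T))
f(Z, X) = (4 + Z)**2/3 - I*sqrt(2)/3 (f(Z, X) = -(sqrt(-5 + 3) - (4 + Z)**2)/3 = -(sqrt(-2) - (4 + Z)**2)/3 = -(I*sqrt(2) - (4 + Z)**2)/3 = -(-(4 + Z)**2 + I*sqrt(2))/3 = (4 + Z)**2/3 - I*sqrt(2)/3)
(-24 + f(-4, J(-3, -2)))**2 = (-24 + ((4 - 4)**2/3 - I*sqrt(2)/3))**2 = (-24 + ((1/3)*0**2 - I*sqrt(2)/3))**2 = (-24 + ((1/3)*0 - I*sqrt(2)/3))**2 = (-24 + (0 - I*sqrt(2)/3))**2 = (-24 - I*sqrt(2)/3)**2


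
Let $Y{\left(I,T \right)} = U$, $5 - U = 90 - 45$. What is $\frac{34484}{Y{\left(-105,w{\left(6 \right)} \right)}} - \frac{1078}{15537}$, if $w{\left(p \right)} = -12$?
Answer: $- \frac{133955257}{155370} \approx -862.17$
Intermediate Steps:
$U = -40$ ($U = 5 - \left(90 - 45\right) = 5 - 45 = -40$)
$Y{\left(I,T \right)} = -40$
$\frac{34484}{Y{\left(-105,w{\left(6 \right)} \right)}} - \frac{1078}{15537} = \frac{34484}{-40} - \frac{1078}{15537} = 34484 \left(- \frac{1}{40}\right) - \frac{1078}{15537} = - \frac{8621}{10} - \frac{1078}{15537} = - \frac{133955257}{155370}$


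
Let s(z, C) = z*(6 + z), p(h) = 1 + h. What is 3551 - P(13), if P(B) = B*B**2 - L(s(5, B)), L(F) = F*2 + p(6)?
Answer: 1471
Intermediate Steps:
L(F) = 7 + 2*F (L(F) = F*2 + (1 + 6) = 2*F + 7 = 7 + 2*F)
P(B) = -117 + B**3 (P(B) = B*B**2 - (7 + 2*(5*(6 + 5))) = B**3 - (7 + 2*(5*11)) = B**3 - (7 + 2*55) = B**3 - (7 + 110) = B**3 - 1*117 = B**3 - 117 = -117 + B**3)
3551 - P(13) = 3551 - (-117 + 13**3) = 3551 - (-117 + 2197) = 3551 - 1*2080 = 3551 - 2080 = 1471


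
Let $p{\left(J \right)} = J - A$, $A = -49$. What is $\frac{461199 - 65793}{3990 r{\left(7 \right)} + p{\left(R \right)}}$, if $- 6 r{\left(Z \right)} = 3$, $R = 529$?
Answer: $- \frac{395406}{1417} \approx -279.04$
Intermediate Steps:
$r{\left(Z \right)} = - \frac{1}{2}$ ($r{\left(Z \right)} = \left(- \frac{1}{6}\right) 3 = - \frac{1}{2}$)
$p{\left(J \right)} = 49 + J$ ($p{\left(J \right)} = J - -49 = J + 49 = 49 + J$)
$\frac{461199 - 65793}{3990 r{\left(7 \right)} + p{\left(R \right)}} = \frac{461199 - 65793}{3990 \left(- \frac{1}{2}\right) + \left(49 + 529\right)} = \frac{395406}{-1995 + 578} = \frac{395406}{-1417} = 395406 \left(- \frac{1}{1417}\right) = - \frac{395406}{1417}$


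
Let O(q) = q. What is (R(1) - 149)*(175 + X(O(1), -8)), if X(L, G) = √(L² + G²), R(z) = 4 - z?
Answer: -25550 - 146*√65 ≈ -26727.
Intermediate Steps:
X(L, G) = √(G² + L²)
(R(1) - 149)*(175 + X(O(1), -8)) = ((4 - 1*1) - 149)*(175 + √((-8)² + 1²)) = ((4 - 1) - 149)*(175 + √(64 + 1)) = (3 - 149)*(175 + √65) = -146*(175 + √65) = -25550 - 146*√65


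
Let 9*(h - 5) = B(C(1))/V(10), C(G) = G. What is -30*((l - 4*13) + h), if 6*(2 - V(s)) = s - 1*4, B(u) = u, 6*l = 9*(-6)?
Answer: 5030/3 ≈ 1676.7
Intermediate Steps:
l = -9 (l = (9*(-6))/6 = (⅙)*(-54) = -9)
V(s) = 8/3 - s/6 (V(s) = 2 - (s - 1*4)/6 = 2 - (s - 4)/6 = 2 - (-4 + s)/6 = 2 + (⅔ - s/6) = 8/3 - s/6)
h = 46/9 (h = 5 + (1/(8/3 - ⅙*10))/9 = 5 + (1/(8/3 - 5/3))/9 = 5 + (1/1)/9 = 5 + (1*1)/9 = 5 + (⅑)*1 = 5 + ⅑ = 46/9 ≈ 5.1111)
-30*((l - 4*13) + h) = -30*((-9 - 4*13) + 46/9) = -30*((-9 - 52) + 46/9) = -30*(-61 + 46/9) = -30*(-503/9) = 5030/3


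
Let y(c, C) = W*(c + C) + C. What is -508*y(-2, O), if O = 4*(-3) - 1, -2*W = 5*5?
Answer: -88646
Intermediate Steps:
W = -25/2 (W = -5*5/2 = -½*25 = -25/2 ≈ -12.500)
O = -13 (O = -12 - 1 = -13)
y(c, C) = -25*c/2 - 23*C/2 (y(c, C) = -25*(c + C)/2 + C = -25*(C + c)/2 + C = (-25*C/2 - 25*c/2) + C = -25*c/2 - 23*C/2)
-508*y(-2, O) = -508*(-25/2*(-2) - 23/2*(-13)) = -508*(25 + 299/2) = -508*349/2 = -88646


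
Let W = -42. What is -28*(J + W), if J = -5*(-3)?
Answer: 756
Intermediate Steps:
J = 15
-28*(J + W) = -28*(15 - 42) = -28*(-27) = 756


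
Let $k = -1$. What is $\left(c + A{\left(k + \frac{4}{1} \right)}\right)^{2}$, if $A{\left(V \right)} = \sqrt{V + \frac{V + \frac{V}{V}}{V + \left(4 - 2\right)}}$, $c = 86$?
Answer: $\frac{\left(430 + \sqrt{95}\right)^{2}}{25} \approx 7735.1$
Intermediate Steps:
$A{\left(V \right)} = \sqrt{V + \frac{1 + V}{2 + V}}$ ($A{\left(V \right)} = \sqrt{V + \frac{V + 1}{V + \left(4 - 2\right)}} = \sqrt{V + \frac{1 + V}{V + 2}} = \sqrt{V + \frac{1 + V}{2 + V}}$)
$\left(c + A{\left(k + \frac{4}{1} \right)}\right)^{2} = \left(86 + \sqrt{\frac{1 - \left(1 - \frac{4}{1}\right) + \left(-1 + \frac{4}{1}\right) \left(2 - \left(1 - \frac{4}{1}\right)\right)}{2 - \left(1 - \frac{4}{1}\right)}}\right)^{2} = \left(86 + \sqrt{\frac{1 + \left(-1 + 4 \cdot 1\right) + \left(-1 + 4 \cdot 1\right) \left(2 + \left(-1 + 4 \cdot 1\right)\right)}{2 + \left(-1 + 4 \cdot 1\right)}}\right)^{2} = \left(86 + \sqrt{\frac{1 + \left(-1 + 4\right) + \left(-1 + 4\right) \left(2 + \left(-1 + 4\right)\right)}{2 + \left(-1 + 4\right)}}\right)^{2} = \left(86 + \sqrt{\frac{1 + 3 + 3 \left(2 + 3\right)}{2 + 3}}\right)^{2} = \left(86 + \sqrt{\frac{1 + 3 + 3 \cdot 5}{5}}\right)^{2} = \left(86 + \sqrt{\frac{1 + 3 + 15}{5}}\right)^{2} = \left(86 + \sqrt{\frac{1}{5} \cdot 19}\right)^{2} = \left(86 + \sqrt{\frac{19}{5}}\right)^{2} = \left(86 + \frac{\sqrt{95}}{5}\right)^{2}$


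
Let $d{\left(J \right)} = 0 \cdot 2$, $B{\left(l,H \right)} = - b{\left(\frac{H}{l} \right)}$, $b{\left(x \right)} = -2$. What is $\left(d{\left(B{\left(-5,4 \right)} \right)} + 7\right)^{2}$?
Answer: $49$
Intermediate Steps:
$B{\left(l,H \right)} = 2$ ($B{\left(l,H \right)} = \left(-1\right) \left(-2\right) = 2$)
$d{\left(J \right)} = 0$
$\left(d{\left(B{\left(-5,4 \right)} \right)} + 7\right)^{2} = \left(0 + 7\right)^{2} = 7^{2} = 49$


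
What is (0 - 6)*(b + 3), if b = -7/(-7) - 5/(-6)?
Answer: -29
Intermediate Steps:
b = 11/6 (b = -7*(-1/7) - 5*(-1/6) = 1 + 5/6 = 11/6 ≈ 1.8333)
(0 - 6)*(b + 3) = (0 - 6)*(11/6 + 3) = -6*29/6 = -29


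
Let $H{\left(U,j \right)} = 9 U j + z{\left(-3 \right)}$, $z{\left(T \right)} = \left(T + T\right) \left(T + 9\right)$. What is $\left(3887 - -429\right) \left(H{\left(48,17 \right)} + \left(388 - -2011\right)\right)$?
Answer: $41895412$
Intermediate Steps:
$z{\left(T \right)} = 2 T \left(9 + T\right)$
$H{\left(U,j \right)} = -36 + 9 U j$ ($H{\left(U,j \right)} = 9 U j + 2 \left(-3\right) \left(9 - 3\right) = 9 U j + 2 \left(-3\right) 6 = 9 U j - 36 = -36 + 9 U j$)
$\left(3887 - -429\right) \left(H{\left(48,17 \right)} + \left(388 - -2011\right)\right) = \left(3887 - -429\right) \left(\left(-36 + 9 \cdot 48 \cdot 17\right) + \left(388 - -2011\right)\right) = \left(3887 + 429\right) \left(\left(-36 + 7344\right) + \left(388 + 2011\right)\right) = 4316 \left(7308 + 2399\right) = 4316 \cdot 9707 = 41895412$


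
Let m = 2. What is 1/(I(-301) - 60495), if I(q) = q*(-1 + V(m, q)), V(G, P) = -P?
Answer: -1/150795 ≈ -6.6315e-6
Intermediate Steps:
I(q) = q*(-1 - q)
1/(I(-301) - 60495) = 1/(-1*(-301)*(1 - 301) - 60495) = 1/(-1*(-301)*(-300) - 60495) = 1/(-90300 - 60495) = 1/(-150795) = -1/150795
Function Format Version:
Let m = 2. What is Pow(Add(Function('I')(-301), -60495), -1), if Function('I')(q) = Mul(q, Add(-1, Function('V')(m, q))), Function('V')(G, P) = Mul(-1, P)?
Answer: Rational(-1, 150795) ≈ -6.6315e-6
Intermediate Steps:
Function('I')(q) = Mul(q, Add(-1, Mul(-1, q)))
Pow(Add(Function('I')(-301), -60495), -1) = Pow(Add(Mul(-1, -301, Add(1, -301)), -60495), -1) = Pow(Add(Mul(-1, -301, -300), -60495), -1) = Pow(Add(-90300, -60495), -1) = Pow(-150795, -1) = Rational(-1, 150795)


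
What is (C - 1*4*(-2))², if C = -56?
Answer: 2304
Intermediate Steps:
(C - 1*4*(-2))² = (-56 - 1*4*(-2))² = (-56 - 4*(-2))² = (-56 + 8)² = (-48)² = 2304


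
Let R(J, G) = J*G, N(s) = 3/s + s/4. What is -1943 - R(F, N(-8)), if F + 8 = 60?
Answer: -3639/2 ≈ -1819.5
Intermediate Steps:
F = 52 (F = -8 + 60 = 52)
N(s) = 3/s + s/4 (N(s) = 3/s + s*(1/4) = 3/s + s/4)
R(J, G) = G*J
-1943 - R(F, N(-8)) = -1943 - (3/(-8) + (1/4)*(-8))*52 = -1943 - (3*(-1/8) - 2)*52 = -1943 - (-3/8 - 2)*52 = -1943 - (-19)*52/8 = -1943 - 1*(-247/2) = -1943 + 247/2 = -3639/2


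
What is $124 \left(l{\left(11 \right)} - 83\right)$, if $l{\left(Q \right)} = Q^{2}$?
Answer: $4712$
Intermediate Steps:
$124 \left(l{\left(11 \right)} - 83\right) = 124 \left(11^{2} - 83\right) = 124 \left(121 - 83\right) = 124 \cdot 38 = 4712$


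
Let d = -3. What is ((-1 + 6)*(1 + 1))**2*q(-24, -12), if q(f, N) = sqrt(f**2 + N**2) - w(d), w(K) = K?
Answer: 300 + 1200*sqrt(5) ≈ 2983.3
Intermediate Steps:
q(f, N) = 3 + sqrt(N**2 + f**2) (q(f, N) = sqrt(f**2 + N**2) - 1*(-3) = sqrt(N**2 + f**2) + 3 = 3 + sqrt(N**2 + f**2))
((-1 + 6)*(1 + 1))**2*q(-24, -12) = ((-1 + 6)*(1 + 1))**2*(3 + sqrt((-12)**2 + (-24)**2)) = (5*2)**2*(3 + sqrt(144 + 576)) = 10**2*(3 + sqrt(720)) = 100*(3 + 12*sqrt(5)) = 300 + 1200*sqrt(5)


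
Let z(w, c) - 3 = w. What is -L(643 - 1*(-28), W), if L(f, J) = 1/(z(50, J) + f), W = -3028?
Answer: -1/724 ≈ -0.0013812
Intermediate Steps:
z(w, c) = 3 + w
L(f, J) = 1/(53 + f) (L(f, J) = 1/((3 + 50) + f) = 1/(53 + f))
-L(643 - 1*(-28), W) = -1/(53 + (643 - 1*(-28))) = -1/(53 + (643 + 28)) = -1/(53 + 671) = -1/724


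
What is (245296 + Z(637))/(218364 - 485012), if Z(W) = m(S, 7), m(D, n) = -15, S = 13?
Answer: -245281/266648 ≈ -0.91987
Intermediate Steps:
Z(W) = -15
(245296 + Z(637))/(218364 - 485012) = (245296 - 15)/(218364 - 485012) = 245281/(-266648) = 245281*(-1/266648) = -245281/266648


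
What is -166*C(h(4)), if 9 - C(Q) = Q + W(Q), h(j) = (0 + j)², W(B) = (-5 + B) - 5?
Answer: 2158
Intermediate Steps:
W(B) = -10 + B
h(j) = j²
C(Q) = 19 - 2*Q (C(Q) = 9 - (Q + (-10 + Q)) = 9 - (-10 + 2*Q) = 9 + (10 - 2*Q) = 19 - 2*Q)
-166*C(h(4)) = -166*(19 - 2*4²) = -166*(19 - 2*16) = -166*(19 - 32) = -166*(-13) = 2158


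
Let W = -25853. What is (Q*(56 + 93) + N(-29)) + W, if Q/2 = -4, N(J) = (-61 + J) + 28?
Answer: -27107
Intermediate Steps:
N(J) = -33 + J
Q = -8 (Q = 2*(-4) = -8)
(Q*(56 + 93) + N(-29)) + W = (-8*(56 + 93) + (-33 - 29)) - 25853 = (-8*149 - 62) - 25853 = (-1192 - 62) - 25853 = -1254 - 25853 = -27107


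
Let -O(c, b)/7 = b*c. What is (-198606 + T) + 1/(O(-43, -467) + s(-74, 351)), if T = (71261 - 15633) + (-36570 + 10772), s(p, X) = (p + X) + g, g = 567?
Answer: -23581889049/139723 ≈ -1.6878e+5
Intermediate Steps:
O(c, b) = -7*b*c
s(p, X) = 567 + X + p (s(p, X) = (p + X) + 567 = (X + p) + 567 = 567 + X + p)
T = 29830 (T = 55628 - 25798 = 29830)
(-198606 + T) + 1/(O(-43, -467) + s(-74, 351)) = (-198606 + 29830) + 1/(-7*(-467)*(-43) + (567 + 351 - 74)) = -168776 + 1/(-140567 + 844) = -168776 + 1/(-139723) = -168776 - 1/139723 = -23581889049/139723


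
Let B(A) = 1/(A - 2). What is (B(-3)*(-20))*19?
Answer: 76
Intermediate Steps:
B(A) = 1/(-2 + A)
(B(-3)*(-20))*19 = (-20/(-2 - 3))*19 = (-20/(-5))*19 = -1/5*(-20)*19 = 4*19 = 76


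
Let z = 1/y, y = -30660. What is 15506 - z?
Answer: 475413961/30660 ≈ 15506.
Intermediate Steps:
z = -1/30660 (z = 1/(-30660) = -1/30660 ≈ -3.2616e-5)
15506 - z = 15506 - 1*(-1/30660) = 15506 + 1/30660 = 475413961/30660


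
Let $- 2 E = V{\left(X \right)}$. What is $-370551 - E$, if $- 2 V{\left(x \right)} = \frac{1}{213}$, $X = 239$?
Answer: $- \frac{315709453}{852} \approx -3.7055 \cdot 10^{5}$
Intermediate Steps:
$V{\left(x \right)} = - \frac{1}{426}$ ($V{\left(x \right)} = - \frac{1}{2 \cdot 213} = \left(- \frac{1}{2}\right) \frac{1}{213} = - \frac{1}{426}$)
$E = \frac{1}{852}$ ($E = \left(- \frac{1}{2}\right) \left(- \frac{1}{426}\right) = \frac{1}{852} \approx 0.0011737$)
$-370551 - E = -370551 - \frac{1}{852} = - \frac{315709453}{852}$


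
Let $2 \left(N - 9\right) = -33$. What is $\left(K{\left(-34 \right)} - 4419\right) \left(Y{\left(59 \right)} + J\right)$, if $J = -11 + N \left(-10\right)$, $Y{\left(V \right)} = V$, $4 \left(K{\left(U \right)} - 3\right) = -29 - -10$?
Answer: $- \frac{2175009}{4} \approx -5.4375 \cdot 10^{5}$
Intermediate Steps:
$N = - \frac{15}{2}$ ($N = 9 + \frac{1}{2} \left(-33\right) = 9 - \frac{33}{2} = - \frac{15}{2} \approx -7.5$)
$K{\left(U \right)} = - \frac{7}{4}$ ($K{\left(U \right)} = 3 + \frac{-29 - -10}{4} = 3 + \frac{-29 + 10}{4} = 3 + \frac{1}{4} \left(-19\right) = 3 - \frac{19}{4} = - \frac{7}{4}$)
$J = 64$ ($J = -11 - -75 = -11 + 75 = 64$)
$\left(K{\left(-34 \right)} - 4419\right) \left(Y{\left(59 \right)} + J\right) = \left(- \frac{7}{4} - 4419\right) \left(59 + 64\right) = \left(- \frac{17683}{4}\right) 123 = - \frac{2175009}{4}$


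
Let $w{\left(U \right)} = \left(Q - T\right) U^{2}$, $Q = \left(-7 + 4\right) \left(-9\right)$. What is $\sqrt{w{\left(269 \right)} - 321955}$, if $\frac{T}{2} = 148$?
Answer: $2 i \sqrt{4946766} \approx 4448.3 i$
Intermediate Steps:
$T = 296$ ($T = 2 \cdot 148 = 296$)
$Q = 27$ ($Q = \left(-3\right) \left(-9\right) = 27$)
$w{\left(U \right)} = - 269 U^{2}$ ($w{\left(U \right)} = \left(27 - 296\right) U^{2} = - 269 U^{2}$)
$\sqrt{w{\left(269 \right)} - 321955} = \sqrt{- 269 \cdot 269^{2} - 321955} = \sqrt{\left(-269\right) 72361 - 321955} = \sqrt{-19465109 - 321955} = \sqrt{-19787064} = 2 i \sqrt{4946766}$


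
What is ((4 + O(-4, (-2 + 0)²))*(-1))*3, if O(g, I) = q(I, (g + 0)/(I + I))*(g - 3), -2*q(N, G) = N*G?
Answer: 9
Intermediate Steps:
q(N, G) = -G*N/2 (q(N, G) = -N*G/2 = -G*N/2)
O(g, I) = -g*(-3 + g)/4 (O(g, I) = (-(g + 0)/(I + I)*I/2)*(g - 3) = (-g/((2*I))*I/2)*(-3 + g) = (-g*(1/(2*I))*I/2)*(-3 + g) = (-g/(2*I)*I/2)*(-3 + g) = (-g/4)*(-3 + g) = -g*(-3 + g)/4)
((4 + O(-4, (-2 + 0)²))*(-1))*3 = ((4 + (¼)*(-4)*(3 - 1*(-4)))*(-1))*3 = ((4 + (¼)*(-4)*(3 + 4))*(-1))*3 = ((4 + (¼)*(-4)*7)*(-1))*3 = ((4 - 7)*(-1))*3 = -3*(-1)*3 = 3*3 = 9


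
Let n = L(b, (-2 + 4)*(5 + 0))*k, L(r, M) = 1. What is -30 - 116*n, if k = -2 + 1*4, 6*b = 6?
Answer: -262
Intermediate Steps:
b = 1 (b = (⅙)*6 = 1)
k = 2 (k = -2 + 4 = 2)
n = 2 (n = 1*2 = 2)
-30 - 116*n = -30 - 116*2 = -30 - 232 = -262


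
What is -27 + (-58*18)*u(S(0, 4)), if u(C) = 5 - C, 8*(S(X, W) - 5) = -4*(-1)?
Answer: 495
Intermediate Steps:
S(X, W) = 11/2 (S(X, W) = 5 + (-4*(-1))/8 = 5 + (⅛)*4 = 5 + ½ = 11/2)
-27 + (-58*18)*u(S(0, 4)) = -27 + (-58*18)*(5 - 1*11/2) = -27 - 1044*(5 - 11/2) = -27 - 1044*(-½) = -27 + 522 = 495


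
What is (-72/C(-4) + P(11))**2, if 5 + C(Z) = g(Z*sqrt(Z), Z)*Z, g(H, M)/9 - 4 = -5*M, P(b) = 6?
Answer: 27941796/755161 ≈ 37.001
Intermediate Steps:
g(H, M) = 36 - 45*M (g(H, M) = 36 + 9*(-5*M) = 36 - 45*M)
C(Z) = -5 + Z*(36 - 45*Z) (C(Z) = -5 + (36 - 45*Z)*Z = -5 + Z*(36 - 45*Z))
(-72/C(-4) + P(11))**2 = (-72/(-5 - 45*(-4)**2 + 36*(-4)) + 6)**2 = (-72/(-5 - 45*16 - 144) + 6)**2 = (-72/(-5 - 720 - 144) + 6)**2 = (-72/(-869) + 6)**2 = (-72*(-1/869) + 6)**2 = (72/869 + 6)**2 = (5286/869)**2 = 27941796/755161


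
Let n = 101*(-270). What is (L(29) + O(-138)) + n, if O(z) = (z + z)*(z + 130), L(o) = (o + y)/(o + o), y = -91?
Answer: -726829/29 ≈ -25063.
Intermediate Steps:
L(o) = (-91 + o)/(2*o) (L(o) = (o - 91)/(o + o) = (-91 + o)/((2*o)) = (-91 + o)*(1/(2*o)) = (-91 + o)/(2*o))
O(z) = 2*z*(130 + z) (O(z) = (2*z)*(130 + z) = 2*z*(130 + z))
n = -27270
(L(29) + O(-138)) + n = ((½)*(-91 + 29)/29 + 2*(-138)*(130 - 138)) - 27270 = ((½)*(1/29)*(-62) + 2*(-138)*(-8)) - 27270 = (-31/29 + 2208) - 27270 = 64001/29 - 27270 = -726829/29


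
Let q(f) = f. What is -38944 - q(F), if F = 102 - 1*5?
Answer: -39041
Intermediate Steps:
F = 97 (F = 102 - 5 = 97)
-38944 - q(F) = -38944 - 1*97 = -38944 - 97 = -39041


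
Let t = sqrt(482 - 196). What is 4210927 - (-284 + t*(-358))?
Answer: 4211211 + 358*sqrt(286) ≈ 4.2173e+6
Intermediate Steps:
t = sqrt(286) ≈ 16.912
4210927 - (-284 + t*(-358)) = 4210927 - (-284 + sqrt(286)*(-358)) = 4210927 - (-284 - 358*sqrt(286)) = 4210927 + (284 + 358*sqrt(286)) = 4211211 + 358*sqrt(286)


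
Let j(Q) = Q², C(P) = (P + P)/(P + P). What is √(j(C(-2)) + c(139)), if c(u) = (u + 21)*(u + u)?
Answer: √44481 ≈ 210.91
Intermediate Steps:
C(P) = 1 (C(P) = (2*P)/((2*P)) = (2*P)*(1/(2*P)) = 1)
c(u) = 2*u*(21 + u) (c(u) = (21 + u)*(2*u) = 2*u*(21 + u))
√(j(C(-2)) + c(139)) = √(1² + 2*139*(21 + 139)) = √(1 + 2*139*160) = √(1 + 44480) = √44481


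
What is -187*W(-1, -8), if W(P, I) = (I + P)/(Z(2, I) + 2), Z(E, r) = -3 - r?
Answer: 1683/7 ≈ 240.43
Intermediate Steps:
W(P, I) = (I + P)/(-1 - I) (W(P, I) = (I + P)/((-3 - I) + 2) = (I + P)/(-1 - I))
-187*W(-1, -8) = -187*(-1*(-8) - 1*(-1))/(1 - 8) = -187*(8 + 1)/(-7) = -(-187)*9/7 = -187*(-9/7) = 1683/7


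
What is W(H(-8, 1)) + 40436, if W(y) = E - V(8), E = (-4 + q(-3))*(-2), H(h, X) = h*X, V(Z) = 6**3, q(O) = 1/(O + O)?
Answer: 120685/3 ≈ 40228.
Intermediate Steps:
q(O) = 1/(2*O)
V(Z) = 216
H(h, X) = X*h
E = 25/3 (E = (-4 + (1/2)/(-3))*(-2) = (-4 + (1/2)*(-1/3))*(-2) = (-4 - 1/6)*(-2) = -25/6*(-2) = 25/3 ≈ 8.3333)
W(y) = -623/3 (W(y) = 25/3 - 1*216 = 25/3 - 216 = -623/3)
W(H(-8, 1)) + 40436 = -623/3 + 40436 = 120685/3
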